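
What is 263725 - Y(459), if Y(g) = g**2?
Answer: 53044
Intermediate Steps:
263725 - Y(459) = 263725 - 1*459**2 = 263725 - 1*210681 = 263725 - 210681 = 53044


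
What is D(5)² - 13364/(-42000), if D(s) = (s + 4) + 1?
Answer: 1053341/10500 ≈ 100.32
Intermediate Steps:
D(s) = 5 + s (D(s) = (4 + s) + 1 = 5 + s)
D(5)² - 13364/(-42000) = (5 + 5)² - 13364/(-42000) = 10² - 13364*(-1/42000) = 100 + 3341/10500 = 1053341/10500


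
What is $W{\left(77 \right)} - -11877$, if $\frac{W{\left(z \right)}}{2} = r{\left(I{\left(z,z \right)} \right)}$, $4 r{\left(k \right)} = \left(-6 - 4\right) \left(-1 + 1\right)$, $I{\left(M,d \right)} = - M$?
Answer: $11877$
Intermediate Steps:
$r{\left(k \right)} = 0$ ($r{\left(k \right)} = \frac{\left(-6 - 4\right) \left(-1 + 1\right)}{4} = \frac{\left(-10\right) 0}{4} = \frac{1}{4} \cdot 0 = 0$)
$W{\left(z \right)} = 0$ ($W{\left(z \right)} = 2 \cdot 0 = 0$)
$W{\left(77 \right)} - -11877 = 0 - -11877 = 0 + 11877 = 11877$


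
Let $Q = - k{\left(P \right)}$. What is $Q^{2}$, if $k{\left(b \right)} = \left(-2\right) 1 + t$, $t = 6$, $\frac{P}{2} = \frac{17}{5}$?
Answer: $16$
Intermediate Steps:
$P = \frac{34}{5}$ ($P = 2 \cdot \frac{17}{5} = \frac{34}{5} \approx 6.8$)
$k{\left(b \right)} = 4$ ($k{\left(b \right)} = \left(-2\right) 1 + 6 = -2 + 6 = 4$)
$Q = -4$ ($Q = \left(-1\right) 4 = -4$)
$Q^{2} = \left(-4\right)^{2} = 16$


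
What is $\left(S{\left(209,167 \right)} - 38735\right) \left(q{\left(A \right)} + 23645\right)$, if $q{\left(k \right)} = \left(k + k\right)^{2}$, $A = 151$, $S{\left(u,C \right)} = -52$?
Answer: $-4454648163$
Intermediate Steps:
$q{\left(k \right)} = 4 k^{2}$ ($q{\left(k \right)} = \left(2 k\right)^{2} = 4 k^{2}$)
$\left(S{\left(209,167 \right)} - 38735\right) \left(q{\left(A \right)} + 23645\right) = \left(-52 - 38735\right) \left(4 \cdot 151^{2} + 23645\right) = - 38787 \left(4 \cdot 22801 + 23645\right) = - 38787 \left(91204 + 23645\right) = \left(-38787\right) 114849 = -4454648163$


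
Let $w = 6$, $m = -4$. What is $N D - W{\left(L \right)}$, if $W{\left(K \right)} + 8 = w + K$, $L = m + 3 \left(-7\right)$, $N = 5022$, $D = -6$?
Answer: $-30105$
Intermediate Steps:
$L = -25$ ($L = -4 + 3 \left(-7\right) = -4 - 21 = -25$)
$W{\left(K \right)} = -2 + K$ ($W{\left(K \right)} = -8 + \left(6 + K\right) = -2 + K$)
$N D - W{\left(L \right)} = 5022 \left(-6\right) - \left(-2 - 25\right) = -30132 - -27 = -30132 + 27 = -30105$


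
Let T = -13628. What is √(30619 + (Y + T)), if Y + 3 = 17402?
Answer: √34390 ≈ 185.45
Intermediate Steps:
Y = 17399 (Y = -3 + 17402 = 17399)
√(30619 + (Y + T)) = √(30619 + (17399 - 13628)) = √(30619 + 3771) = √34390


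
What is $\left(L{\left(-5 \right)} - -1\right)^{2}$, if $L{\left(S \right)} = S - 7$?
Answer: $121$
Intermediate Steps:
$L{\left(S \right)} = -7 + S$ ($L{\left(S \right)} = S - 7 = -7 + S$)
$\left(L{\left(-5 \right)} - -1\right)^{2} = \left(\left(-7 - 5\right) - -1\right)^{2} = \left(-12 + \left(6 - 5\right)\right)^{2} = \left(-12 + 1\right)^{2} = \left(-11\right)^{2} = 121$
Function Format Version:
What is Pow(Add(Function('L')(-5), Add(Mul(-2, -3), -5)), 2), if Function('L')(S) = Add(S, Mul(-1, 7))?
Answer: 121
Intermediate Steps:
Function('L')(S) = Add(-7, S) (Function('L')(S) = Add(S, -7) = Add(-7, S))
Pow(Add(Function('L')(-5), Add(Mul(-2, -3), -5)), 2) = Pow(Add(Add(-7, -5), Add(Mul(-2, -3), -5)), 2) = Pow(Add(-12, Add(6, -5)), 2) = Pow(Add(-12, 1), 2) = Pow(-11, 2) = 121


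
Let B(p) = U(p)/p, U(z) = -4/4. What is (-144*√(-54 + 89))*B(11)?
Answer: 144*√35/11 ≈ 77.447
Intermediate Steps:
U(z) = -1 (U(z) = -4*¼ = -1)
B(p) = -1/p
(-144*√(-54 + 89))*B(11) = (-144*√(-54 + 89))*(-1/11) = (-144*√35)*(-1*1/11) = -144*√35*(-1/11) = 144*√35/11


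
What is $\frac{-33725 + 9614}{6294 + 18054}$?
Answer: $- \frac{8037}{8116} \approx -0.99027$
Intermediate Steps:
$\frac{-33725 + 9614}{6294 + 18054} = - \frac{24111}{24348} = \left(-24111\right) \frac{1}{24348} = - \frac{8037}{8116}$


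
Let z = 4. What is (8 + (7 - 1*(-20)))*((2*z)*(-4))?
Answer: -1120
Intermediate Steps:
(8 + (7 - 1*(-20)))*((2*z)*(-4)) = (8 + (7 - 1*(-20)))*((2*4)*(-4)) = (8 + (7 + 20))*(8*(-4)) = (8 + 27)*(-32) = 35*(-32) = -1120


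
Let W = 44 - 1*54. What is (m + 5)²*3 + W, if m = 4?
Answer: 233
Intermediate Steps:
W = -10 (W = 44 - 54 = -10)
(m + 5)²*3 + W = (4 + 5)²*3 - 10 = 9²*3 - 10 = 81*3 - 10 = 243 - 10 = 233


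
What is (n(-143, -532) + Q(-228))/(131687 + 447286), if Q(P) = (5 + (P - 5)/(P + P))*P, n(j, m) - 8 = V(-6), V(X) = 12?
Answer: -2473/1157946 ≈ -0.0021357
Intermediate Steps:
n(j, m) = 20 (n(j, m) = 8 + 12 = 20)
Q(P) = P*(5 + (-5 + P)/(2*P)) (Q(P) = (5 + (-5 + P)/((2*P)))*P = (5 + (-5 + P)*(1/(2*P)))*P = (5 + (-5 + P)/(2*P))*P = P*(5 + (-5 + P)/(2*P)))
(n(-143, -532) + Q(-228))/(131687 + 447286) = (20 + (-5/2 + (11/2)*(-228)))/(131687 + 447286) = (20 + (-5/2 - 1254))/578973 = (20 - 2513/2)*(1/578973) = -2473/2*1/578973 = -2473/1157946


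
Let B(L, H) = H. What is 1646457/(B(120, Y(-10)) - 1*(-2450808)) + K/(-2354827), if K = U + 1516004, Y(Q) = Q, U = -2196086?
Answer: 5543865003375/5771205301946 ≈ 0.96061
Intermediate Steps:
K = -680082 (K = -2196086 + 1516004 = -680082)
1646457/(B(120, Y(-10)) - 1*(-2450808)) + K/(-2354827) = 1646457/(-10 - 1*(-2450808)) - 680082/(-2354827) = 1646457/(-10 + 2450808) - 680082*(-1/2354827) = 1646457/2450798 + 680082/2354827 = 5543865003375/5771205301946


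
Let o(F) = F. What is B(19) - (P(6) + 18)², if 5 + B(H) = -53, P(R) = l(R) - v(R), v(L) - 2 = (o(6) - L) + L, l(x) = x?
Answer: -314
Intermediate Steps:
v(L) = 8 (v(L) = 2 + ((6 - L) + L) = 2 + 6 = 8)
P(R) = -8 + R (P(R) = R - 1*8 = R - 8 = -8 + R)
B(H) = -58 (B(H) = -5 - 53 = -58)
B(19) - (P(6) + 18)² = -58 - ((-8 + 6) + 18)² = -58 - (-2 + 18)² = -58 - 1*16² = -58 - 1*256 = -58 - 256 = -314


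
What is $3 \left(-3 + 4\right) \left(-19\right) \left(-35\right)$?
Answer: $1995$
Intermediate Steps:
$3 \left(-3 + 4\right) \left(-19\right) \left(-35\right) = 3 \cdot 1 \left(-19\right) \left(-35\right) = 3 \left(-19\right) \left(-35\right) = \left(-57\right) \left(-35\right) = 1995$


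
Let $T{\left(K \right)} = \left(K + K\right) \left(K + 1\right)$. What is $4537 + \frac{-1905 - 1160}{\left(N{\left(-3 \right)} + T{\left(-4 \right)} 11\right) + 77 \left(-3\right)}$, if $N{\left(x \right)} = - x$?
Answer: $\frac{160267}{36} \approx 4451.9$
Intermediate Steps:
$T{\left(K \right)} = 2 K \left(1 + K\right)$
$4537 + \frac{-1905 - 1160}{\left(N{\left(-3 \right)} + T{\left(-4 \right)} 11\right) + 77 \left(-3\right)} = 4537 + \frac{-1905 - 1160}{\left(\left(-1\right) \left(-3\right) + 2 \left(-4\right) \left(1 - 4\right) 11\right) + 77 \left(-3\right)} = 4537 - \frac{3065}{\left(3 + 2 \left(-4\right) \left(-3\right) 11\right) - 231} = 4537 - \frac{3065}{\left(3 + 24 \cdot 11\right) - 231} = 4537 - \frac{3065}{\left(3 + 264\right) - 231} = 4537 - \frac{3065}{267 - 231} = 4537 - \frac{3065}{36} = \frac{160267}{36}$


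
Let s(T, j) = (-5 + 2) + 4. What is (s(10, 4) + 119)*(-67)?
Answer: -8040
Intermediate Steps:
s(T, j) = 1 (s(T, j) = -3 + 4 = 1)
(s(10, 4) + 119)*(-67) = (1 + 119)*(-67) = 120*(-67) = -8040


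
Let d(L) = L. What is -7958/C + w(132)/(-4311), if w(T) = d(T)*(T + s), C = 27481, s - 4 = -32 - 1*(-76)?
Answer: -76361722/13163399 ≈ -5.8011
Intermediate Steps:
s = 48 (s = 4 + (-32 - 1*(-76)) = 4 + (-32 + 76) = 4 + 44 = 48)
w(T) = T*(48 + T) (w(T) = T*(T + 48) = T*(48 + T))
-7958/C + w(132)/(-4311) = -7958/27481 + (132*(48 + 132))/(-4311) = -7958*1/27481 + (132*180)*(-1/4311) = -7958/27481 + 23760*(-1/4311) = -7958/27481 - 2640/479 = -76361722/13163399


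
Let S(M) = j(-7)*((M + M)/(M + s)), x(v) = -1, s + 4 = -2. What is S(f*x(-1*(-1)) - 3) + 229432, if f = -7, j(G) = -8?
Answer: 229464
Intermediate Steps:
s = -6 (s = -4 - 2 = -6)
S(M) = -16*M/(-6 + M) (S(M) = -8*(M + M)/(M - 6) = -8*2*M/(-6 + M) = -16*M/(-6 + M))
S(f*x(-1*(-1)) - 3) + 229432 = -16*(-7*(-1) - 3)/(-6 + (-7*(-1) - 3)) + 229432 = -16*(7 - 3)/(-6 + (7 - 3)) + 229432 = -16*4/(-6 + 4) + 229432 = -16*4/(-2) + 229432 = -16*4*(-½) + 229432 = 32 + 229432 = 229464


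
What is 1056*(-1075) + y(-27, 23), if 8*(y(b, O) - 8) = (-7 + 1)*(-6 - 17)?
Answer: -4540699/4 ≈ -1.1352e+6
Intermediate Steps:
y(b, O) = 101/4 (y(b, O) = 8 + ((-7 + 1)*(-6 - 17))/8 = 8 + (-6*(-23))/8 = 8 + (⅛)*138 = 8 + 69/4 = 101/4)
1056*(-1075) + y(-27, 23) = 1056*(-1075) + 101/4 = -1135200 + 101/4 = -4540699/4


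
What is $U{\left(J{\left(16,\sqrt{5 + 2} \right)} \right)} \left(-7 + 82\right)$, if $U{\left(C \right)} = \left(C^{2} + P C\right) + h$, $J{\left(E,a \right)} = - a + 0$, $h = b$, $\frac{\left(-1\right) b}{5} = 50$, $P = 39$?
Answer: $-18225 - 2925 \sqrt{7} \approx -25964.0$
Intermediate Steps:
$b = -250$ ($b = \left(-5\right) 50 = -250$)
$h = -250$
$J{\left(E,a \right)} = - a$
$U{\left(C \right)} = -250 + C^{2} + 39 C$ ($U{\left(C \right)} = \left(C^{2} + 39 C\right) - 250 = -250 + C^{2} + 39 C$)
$U{\left(J{\left(16,\sqrt{5 + 2} \right)} \right)} \left(-7 + 82\right) = \left(-250 + \left(- \sqrt{5 + 2}\right)^{2} + 39 \left(- \sqrt{5 + 2}\right)\right) \left(-7 + 82\right) = \left(-250 + \left(- \sqrt{7}\right)^{2} + 39 \left(- \sqrt{7}\right)\right) 75 = \left(-250 + 7 - 39 \sqrt{7}\right) 75 = \left(-243 - 39 \sqrt{7}\right) 75 = -18225 - 2925 \sqrt{7}$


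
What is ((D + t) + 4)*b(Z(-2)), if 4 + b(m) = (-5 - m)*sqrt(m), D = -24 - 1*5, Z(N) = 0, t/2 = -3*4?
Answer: 196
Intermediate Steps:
t = -24 (t = 2*(-3*4) = 2*(-12) = -24)
D = -29 (D = -24 - 5 = -29)
b(m) = -4 + sqrt(m)*(-5 - m) (b(m) = -4 + (-5 - m)*sqrt(m) = -4 + sqrt(m)*(-5 - m))
((D + t) + 4)*b(Z(-2)) = ((-29 - 24) + 4)*(-4 - 0**(3/2) - 5*sqrt(0)) = (-53 + 4)*(-4 - 1*0 - 5*0) = -49*(-4 + 0 + 0) = -49*(-4) = 196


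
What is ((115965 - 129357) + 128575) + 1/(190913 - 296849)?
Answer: 12202026287/105936 ≈ 1.1518e+5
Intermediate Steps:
((115965 - 129357) + 128575) + 1/(190913 - 296849) = (-13392 + 128575) + 1/(-105936) = 115183 - 1/105936 = 12202026287/105936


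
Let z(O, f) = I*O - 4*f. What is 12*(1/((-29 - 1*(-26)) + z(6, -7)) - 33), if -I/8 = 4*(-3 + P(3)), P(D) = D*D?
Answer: -446304/1127 ≈ -396.01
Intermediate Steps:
P(D) = D**2
I = -192 (I = -32*(-3 + 3**2) = -32*(-3 + 9) = -32*6 = -8*24 = -192)
z(O, f) = -192*O - 4*f
12*(1/((-29 - 1*(-26)) + z(6, -7)) - 33) = 12*(1/((-29 - 1*(-26)) + (-192*6 - 4*(-7))) - 33) = 12*(1/((-29 + 26) + (-1152 + 28)) - 33) = 12*(1/(-3 - 1124) - 33) = 12*(1/(-1127) - 33) = 12*(-1/1127 - 33) = 12*(-37192/1127) = -446304/1127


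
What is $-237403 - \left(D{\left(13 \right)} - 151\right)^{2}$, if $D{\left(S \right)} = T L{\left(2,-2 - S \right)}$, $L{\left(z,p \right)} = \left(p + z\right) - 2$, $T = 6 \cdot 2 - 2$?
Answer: $-328004$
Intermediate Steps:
$T = 10$ ($T = 12 - 2 = 10$)
$L{\left(z,p \right)} = -2 + p + z$
$D{\left(S \right)} = -20 - 10 S$ ($D{\left(S \right)} = 10 \left(-2 - \left(2 + S\right) + 2\right) = 10 \left(-2 - S\right) = -20 - 10 S$)
$-237403 - \left(D{\left(13 \right)} - 151\right)^{2} = -237403 - \left(\left(-20 - 130\right) - 151\right)^{2} = -237403 - \left(-150 - 151\right)^{2} = -237403 - \left(-301\right)^{2} = -237403 - 90601 = -328004$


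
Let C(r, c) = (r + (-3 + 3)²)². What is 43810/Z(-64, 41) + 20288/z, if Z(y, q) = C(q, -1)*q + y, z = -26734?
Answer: -112877138/920411519 ≈ -0.12264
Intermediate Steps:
C(r, c) = r² (C(r, c) = (r + 0²)² = (r + 0)² = r²)
Z(y, q) = y + q³ (Z(y, q) = q²*q + y = q³ + y = y + q³)
43810/Z(-64, 41) + 20288/z = 43810/(-64 + 41³) + 20288/(-26734) = 43810/(-64 + 68921) + 20288*(-1/26734) = 43810/68857 - 10144/13367 = -112877138/920411519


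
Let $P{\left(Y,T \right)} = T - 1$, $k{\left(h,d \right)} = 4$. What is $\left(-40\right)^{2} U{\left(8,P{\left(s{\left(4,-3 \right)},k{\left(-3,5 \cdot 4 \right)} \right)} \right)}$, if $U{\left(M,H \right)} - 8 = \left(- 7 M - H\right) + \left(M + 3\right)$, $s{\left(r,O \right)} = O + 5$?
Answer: $-64000$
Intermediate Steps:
$s{\left(r,O \right)} = 5 + O$
$P{\left(Y,T \right)} = -1 + T$
$U{\left(M,H \right)} = 11 - H - 6 M$ ($U{\left(M,H \right)} = 8 - \left(-3 + H + 6 M\right) = 11 - H - 6 M$)
$\left(-40\right)^{2} U{\left(8,P{\left(s{\left(4,-3 \right)},k{\left(-3,5 \cdot 4 \right)} \right)} \right)} = \left(-40\right)^{2} \left(11 - \left(-1 + 4\right) - 48\right) = 1600 \left(11 - 3 - 48\right) = 1600 \left(-40\right) = -64000$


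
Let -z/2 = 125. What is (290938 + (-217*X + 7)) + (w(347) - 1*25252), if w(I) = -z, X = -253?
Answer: 320844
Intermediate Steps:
z = -250 (z = -2*125 = -250)
w(I) = 250 (w(I) = -1*(-250) = 250)
(290938 + (-217*X + 7)) + (w(347) - 1*25252) = (290938 + (-217*(-253) + 7)) + (250 - 1*25252) = (290938 + (54901 + 7)) + (250 - 25252) = (290938 + 54908) - 25002 = 345846 - 25002 = 320844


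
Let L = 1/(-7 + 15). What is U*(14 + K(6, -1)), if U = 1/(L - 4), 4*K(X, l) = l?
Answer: -110/31 ≈ -3.5484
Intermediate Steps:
L = ⅛ (L = 1/8 = ⅛ ≈ 0.12500)
K(X, l) = l/4
U = -8/31 (U = 1/(⅛ - 4) = 1/(-31/8) = -8/31 ≈ -0.25806)
U*(14 + K(6, -1)) = -8*(14 + (¼)*(-1))/31 = -8*(14 - ¼)/31 = -8/31*55/4 = -110/31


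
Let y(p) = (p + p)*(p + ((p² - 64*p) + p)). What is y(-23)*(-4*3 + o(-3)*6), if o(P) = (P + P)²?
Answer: -18345720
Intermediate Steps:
o(P) = 4*P² (o(P) = (2*P)² = 4*P²)
y(p) = 2*p*(p² - 62*p) (y(p) = (2*p)*(p + (p² - 63*p)) = (2*p)*(p² - 62*p) = 2*p*(p² - 62*p))
y(-23)*(-4*3 + o(-3)*6) = (2*(-23)²*(-62 - 23))*(-4*3 + (4*(-3)²)*6) = (2*529*(-85))*(-12 + (4*9)*6) = -89930*(-12 + 36*6) = -89930*(-12 + 216) = -89930*204 = -18345720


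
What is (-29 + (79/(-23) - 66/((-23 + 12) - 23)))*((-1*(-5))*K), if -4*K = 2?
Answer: 59615/782 ≈ 76.234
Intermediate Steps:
K = -½ (K = -¼*2 = -½ ≈ -0.50000)
(-29 + (79/(-23) - 66/((-23 + 12) - 23)))*((-1*(-5))*K) = (-29 + (79/(-23) - 66/((-23 + 12) - 23)))*(-1*(-5)*(-½)) = (-29 + (79*(-1/23) - 66/(-11 - 23)))*(5*(-½)) = (-29 + (-79/23 - 66/(-34)))*(-5/2) = (-29 + (-79/23 - 66*(-1/34)))*(-5/2) = (-29 + (-79/23 + 33/17))*(-5/2) = (-29 - 584/391)*(-5/2) = -11923/391*(-5/2) = 59615/782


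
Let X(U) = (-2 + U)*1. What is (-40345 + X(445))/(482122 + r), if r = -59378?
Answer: -19951/211372 ≈ -0.094388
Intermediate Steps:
X(U) = -2 + U
(-40345 + X(445))/(482122 + r) = (-40345 + (-2 + 445))/(482122 - 59378) = (-40345 + 443)/422744 = -39902*1/422744 = -19951/211372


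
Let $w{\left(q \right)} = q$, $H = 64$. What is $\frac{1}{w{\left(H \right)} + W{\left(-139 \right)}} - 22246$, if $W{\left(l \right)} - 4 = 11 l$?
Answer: $- \frac{32501407}{1461} \approx -22246.0$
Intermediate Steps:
$W{\left(l \right)} = 4 + 11 l$
$\frac{1}{w{\left(H \right)} + W{\left(-139 \right)}} - 22246 = \frac{1}{64 + \left(4 + 11 \left(-139\right)\right)} - 22246 = \frac{1}{64 + \left(4 - 1529\right)} - 22246 = \frac{1}{64 - 1525} - 22246 = \frac{1}{-1461} - 22246 = - \frac{1}{1461} - 22246 = - \frac{32501407}{1461}$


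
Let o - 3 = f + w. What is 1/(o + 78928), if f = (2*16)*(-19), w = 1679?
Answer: 1/80002 ≈ 1.2500e-5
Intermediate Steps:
f = -608 (f = 32*(-19) = -608)
o = 1074 (o = 3 + (-608 + 1679) = 3 + 1071 = 1074)
1/(o + 78928) = 1/(1074 + 78928) = 1/80002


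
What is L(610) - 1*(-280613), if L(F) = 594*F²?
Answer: 221308013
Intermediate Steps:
L(610) - 1*(-280613) = 594*610² - 1*(-280613) = 594*372100 + 280613 = 221027400 + 280613 = 221308013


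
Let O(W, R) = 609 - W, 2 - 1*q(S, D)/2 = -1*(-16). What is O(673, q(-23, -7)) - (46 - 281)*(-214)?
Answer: -50354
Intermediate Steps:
q(S, D) = -28 (q(S, D) = 4 - (-2)*(-16) = 4 - 2*16 = 4 - 32 = -28)
O(673, q(-23, -7)) - (46 - 281)*(-214) = (609 - 1*673) - (46 - 281)*(-214) = (609 - 673) - (-235)*(-214) = -64 - 1*50290 = -64 - 50290 = -50354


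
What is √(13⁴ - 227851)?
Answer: I*√199290 ≈ 446.42*I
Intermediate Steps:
√(13⁴ - 227851) = √(28561 - 227851) = √(-199290) = I*√199290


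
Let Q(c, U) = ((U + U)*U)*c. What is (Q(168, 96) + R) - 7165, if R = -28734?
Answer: 3060677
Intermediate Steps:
Q(c, U) = 2*c*U² (Q(c, U) = ((2*U)*U)*c = (2*U²)*c = 2*c*U²)
(Q(168, 96) + R) - 7165 = (2*168*96² - 28734) - 7165 = (2*168*9216 - 28734) - 7165 = (3096576 - 28734) - 7165 = 3067842 - 7165 = 3060677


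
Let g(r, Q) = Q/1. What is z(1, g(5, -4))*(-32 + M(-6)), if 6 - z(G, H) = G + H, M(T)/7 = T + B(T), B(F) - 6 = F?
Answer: -666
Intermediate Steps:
B(F) = 6 + F
M(T) = 42 + 14*T (M(T) = 7*(T + (6 + T)) = 7*(6 + 2*T) = 42 + 14*T)
g(r, Q) = Q (g(r, Q) = Q*1 = Q)
z(G, H) = 6 - G - H (z(G, H) = 6 - (G + H) = 6 + (-G - H) = 6 - G - H)
z(1, g(5, -4))*(-32 + M(-6)) = (6 - 1*1 - 1*(-4))*(-32 + (42 + 14*(-6))) = (6 - 1 + 4)*(-32 + (42 - 84)) = 9*(-32 - 42) = 9*(-74) = -666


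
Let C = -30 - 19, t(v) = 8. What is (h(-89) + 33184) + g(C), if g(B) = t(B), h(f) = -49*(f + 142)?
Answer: 30595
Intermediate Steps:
h(f) = -6958 - 49*f (h(f) = -49*(142 + f) = -6958 - 49*f)
C = -49
g(B) = 8
(h(-89) + 33184) + g(C) = ((-6958 - 49*(-89)) + 33184) + 8 = ((-6958 + 4361) + 33184) + 8 = (-2597 + 33184) + 8 = 30587 + 8 = 30595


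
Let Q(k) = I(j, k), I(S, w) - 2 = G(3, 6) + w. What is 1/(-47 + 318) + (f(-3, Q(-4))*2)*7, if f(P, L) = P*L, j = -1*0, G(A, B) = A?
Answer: -11381/271 ≈ -41.996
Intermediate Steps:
j = 0
I(S, w) = 5 + w (I(S, w) = 2 + (3 + w) = 5 + w)
Q(k) = 5 + k
f(P, L) = L*P
1/(-47 + 318) + (f(-3, Q(-4))*2)*7 = 1/(-47 + 318) + (((5 - 4)*(-3))*2)*7 = 1/271 + ((1*(-3))*2)*7 = 1/271 - 3*2*7 = 1/271 - 6*7 = 1/271 - 42 = -11381/271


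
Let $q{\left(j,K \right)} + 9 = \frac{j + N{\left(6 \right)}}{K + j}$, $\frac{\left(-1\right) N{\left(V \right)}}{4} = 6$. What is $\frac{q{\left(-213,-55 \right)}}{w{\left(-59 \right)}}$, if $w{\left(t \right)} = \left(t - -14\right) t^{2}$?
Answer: $\frac{145}{2798724} \approx 5.1809 \cdot 10^{-5}$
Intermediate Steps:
$N{\left(V \right)} = -24$ ($N{\left(V \right)} = \left(-4\right) 6 = -24$)
$q{\left(j,K \right)} = -9 + \frac{-24 + j}{K + j}$ ($q{\left(j,K \right)} = -9 + \frac{j - 24}{K + j} = -9 + \frac{-24 + j}{K + j}$)
$w{\left(t \right)} = t^{2} \left(14 + t\right)$ ($w{\left(t \right)} = \left(t + 14\right) t^{2} = \left(14 + t\right) t^{2} = t^{2} \left(14 + t\right)$)
$\frac{q{\left(-213,-55 \right)}}{w{\left(-59 \right)}} = \frac{\frac{1}{-55 - 213} \left(-24 - -495 - -1704\right)}{\left(-59\right)^{2} \left(14 - 59\right)} = \frac{\frac{1}{-268} \left(-24 + 495 + 1704\right)}{3481 \left(-45\right)} = \frac{\left(- \frac{1}{268}\right) 2175}{-156645} = \left(- \frac{2175}{268}\right) \left(- \frac{1}{156645}\right) = \frac{145}{2798724}$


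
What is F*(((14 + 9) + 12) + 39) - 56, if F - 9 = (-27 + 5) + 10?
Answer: -278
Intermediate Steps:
F = -3 (F = 9 + ((-27 + 5) + 10) = 9 + (-22 + 10) = 9 - 12 = -3)
F*(((14 + 9) + 12) + 39) - 56 = -3*(((14 + 9) + 12) + 39) - 56 = -3*((23 + 12) + 39) - 56 = -3*(35 + 39) - 56 = -3*74 - 56 = -222 - 56 = -278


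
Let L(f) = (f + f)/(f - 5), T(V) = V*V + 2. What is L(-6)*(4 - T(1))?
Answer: 12/11 ≈ 1.0909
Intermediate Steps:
T(V) = 2 + V**2 (T(V) = V**2 + 2 = 2 + V**2)
L(f) = 2*f/(-5 + f) (L(f) = (2*f)/(-5 + f) = 2*f/(-5 + f))
L(-6)*(4 - T(1)) = (2*(-6)/(-5 - 6))*(4 - (2 + 1**2)) = (2*(-6)/(-11))*(4 - (2 + 1)) = (2*(-6)*(-1/11))*(4 - 1*3) = 12*(4 - 3)/11 = (12/11)*1 = 12/11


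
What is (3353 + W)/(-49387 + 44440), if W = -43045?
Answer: 39692/4947 ≈ 8.0235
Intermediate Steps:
(3353 + W)/(-49387 + 44440) = (3353 - 43045)/(-49387 + 44440) = -39692/(-4947) = -39692*(-1/4947) = 39692/4947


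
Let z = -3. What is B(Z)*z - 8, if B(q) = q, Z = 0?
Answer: -8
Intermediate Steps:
B(Z)*z - 8 = 0*(-3) - 8 = 0 - 8 = -8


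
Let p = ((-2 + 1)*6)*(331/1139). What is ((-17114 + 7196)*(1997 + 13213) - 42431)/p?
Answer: 171869645329/1986 ≈ 8.6541e+7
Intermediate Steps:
p = -1986/1139 (p = (-1*6)*(331*(1/1139)) = -6*331/1139 = -1986/1139 ≈ -1.7436)
((-17114 + 7196)*(1997 + 13213) - 42431)/p = ((-17114 + 7196)*(1997 + 13213) - 42431)/(-1986/1139) = (-9918*15210 - 42431)*(-1139/1986) = (-150852780 - 42431)*(-1139/1986) = -150895211*(-1139/1986) = 171869645329/1986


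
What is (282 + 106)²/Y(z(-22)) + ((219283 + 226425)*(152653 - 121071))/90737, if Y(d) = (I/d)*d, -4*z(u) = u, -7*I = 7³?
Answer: 676081241816/4446113 ≈ 1.5206e+5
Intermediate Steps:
I = -49 (I = -⅐*7³ = -⅐*343 = -49)
z(u) = -u/4
Y(d) = -49 (Y(d) = (-49/d)*d = -49)
(282 + 106)²/Y(z(-22)) + ((219283 + 226425)*(152653 - 121071))/90737 = (282 + 106)²/(-49) + ((219283 + 226425)*(152653 - 121071))/90737 = 388²*(-1/49) + (445708*31582)*(1/90737) = 150544*(-1/49) + 14076350056*(1/90737) = -150544/49 + 14076350056/90737 = 676081241816/4446113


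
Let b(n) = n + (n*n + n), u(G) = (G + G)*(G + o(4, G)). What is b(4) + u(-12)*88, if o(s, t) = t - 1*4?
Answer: 59160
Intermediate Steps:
o(s, t) = -4 + t (o(s, t) = t - 4 = -4 + t)
u(G) = 2*G*(-4 + 2*G) (u(G) = (G + G)*(G + (-4 + G)) = (2*G)*(-4 + 2*G) = 2*G*(-4 + 2*G))
b(n) = n² + 2*n (b(n) = n + (n² + n) = n + (n + n²) = n² + 2*n)
b(4) + u(-12)*88 = 4*(2 + 4) + (4*(-12)*(-2 - 12))*88 = 4*6 + (4*(-12)*(-14))*88 = 24 + 672*88 = 24 + 59136 = 59160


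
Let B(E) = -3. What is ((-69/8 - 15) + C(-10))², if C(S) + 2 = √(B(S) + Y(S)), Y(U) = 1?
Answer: 41897/64 - 205*I*√2/4 ≈ 654.64 - 72.478*I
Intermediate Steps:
C(S) = -2 + I*√2 (C(S) = -2 + √(-3 + 1) = -2 + √(-2) = -2 + I*√2)
((-69/8 - 15) + C(-10))² = ((-69/8 - 15) + (-2 + I*√2))² = (-189/8 + (-2 + I*√2))² = (-205/8 + I*√2)²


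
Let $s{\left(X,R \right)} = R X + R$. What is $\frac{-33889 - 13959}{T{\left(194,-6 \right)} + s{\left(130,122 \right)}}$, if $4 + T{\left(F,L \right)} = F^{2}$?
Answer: $- \frac{23924}{26807} \approx -0.89245$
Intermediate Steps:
$s{\left(X,R \right)} = R + R X$
$T{\left(F,L \right)} = -4 + F^{2}$
$\frac{-33889 - 13959}{T{\left(194,-6 \right)} + s{\left(130,122 \right)}} = \frac{-33889 - 13959}{\left(-4 + 194^{2}\right) + 122 \left(1 + 130\right)} = - \frac{47848}{\left(-4 + 37636\right) + 122 \cdot 131} = - \frac{47848}{37632 + 15982} = - \frac{47848}{53614} = \left(-47848\right) \frac{1}{53614} = - \frac{23924}{26807}$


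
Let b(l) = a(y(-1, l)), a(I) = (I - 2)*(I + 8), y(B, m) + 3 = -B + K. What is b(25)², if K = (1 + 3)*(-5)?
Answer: 112896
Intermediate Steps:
K = -20 (K = 4*(-5) = -20)
y(B, m) = -23 - B (y(B, m) = -3 + (-B - 20) = -3 + (-20 - B) = -23 - B)
a(I) = (-2 + I)*(8 + I)
b(l) = 336 (b(l) = -16 + (-23 - 1*(-1))² + 6*(-23 - 1*(-1)) = -16 + (-23 + 1)² + 6*(-23 + 1) = -16 + (-22)² + 6*(-22) = -16 + 484 - 132 = 336)
b(25)² = 336² = 112896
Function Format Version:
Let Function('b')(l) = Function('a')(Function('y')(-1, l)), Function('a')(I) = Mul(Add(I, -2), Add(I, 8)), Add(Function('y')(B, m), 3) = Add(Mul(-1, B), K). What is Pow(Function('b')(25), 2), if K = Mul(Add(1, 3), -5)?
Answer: 112896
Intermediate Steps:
K = -20 (K = Mul(4, -5) = -20)
Function('y')(B, m) = Add(-23, Mul(-1, B)) (Function('y')(B, m) = Add(-3, Add(Mul(-1, B), -20)) = Add(-3, Add(-20, Mul(-1, B))) = Add(-23, Mul(-1, B)))
Function('a')(I) = Mul(Add(-2, I), Add(8, I))
Function('b')(l) = 336 (Function('b')(l) = Add(-16, Pow(Add(-23, Mul(-1, -1)), 2), Mul(6, Add(-23, Mul(-1, -1)))) = Add(-16, Pow(Add(-23, 1), 2), Mul(6, Add(-23, 1))) = Add(-16, Pow(-22, 2), Mul(6, -22)) = Add(-16, 484, -132) = 336)
Pow(Function('b')(25), 2) = Pow(336, 2) = 112896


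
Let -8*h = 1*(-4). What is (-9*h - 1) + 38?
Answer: 65/2 ≈ 32.500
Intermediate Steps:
h = ½ (h = -(-4)/8 = -⅛*(-4) = ½ ≈ 0.50000)
(-9*h - 1) + 38 = (-9*½ - 1) + 38 = (-9/2 - 1) + 38 = -11/2 + 38 = 65/2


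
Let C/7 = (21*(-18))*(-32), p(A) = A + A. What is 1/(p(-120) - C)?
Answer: -1/84912 ≈ -1.1777e-5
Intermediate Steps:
p(A) = 2*A
C = 84672 (C = 7*((21*(-18))*(-32)) = 7*(-378*(-32)) = 7*12096 = 84672)
1/(p(-120) - C) = 1/(2*(-120) - 1*84672) = 1/(-240 - 84672) = 1/(-84912) = -1/84912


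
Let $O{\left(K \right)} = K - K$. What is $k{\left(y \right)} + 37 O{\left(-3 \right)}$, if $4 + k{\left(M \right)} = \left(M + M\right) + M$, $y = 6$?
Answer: $14$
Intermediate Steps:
$O{\left(K \right)} = 0$
$k{\left(M \right)} = -4 + 3 M$ ($k{\left(M \right)} = -4 + \left(\left(M + M\right) + M\right) = -4 + \left(2 M + M\right) = -4 + 3 M$)
$k{\left(y \right)} + 37 O{\left(-3 \right)} = \left(-4 + 3 \cdot 6\right) + 37 \cdot 0 = \left(-4 + 18\right) + 0 = 14 + 0 = 14$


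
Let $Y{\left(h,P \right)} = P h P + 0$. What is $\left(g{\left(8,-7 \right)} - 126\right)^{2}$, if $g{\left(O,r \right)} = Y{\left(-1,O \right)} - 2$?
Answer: $36864$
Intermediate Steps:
$Y{\left(h,P \right)} = h P^{2}$ ($Y{\left(h,P \right)} = h P^{2} + 0 = h P^{2}$)
$g{\left(O,r \right)} = -2 - O^{2}$ ($g{\left(O,r \right)} = - O^{2} - 2 = -2 - O^{2}$)
$\left(g{\left(8,-7 \right)} - 126\right)^{2} = \left(\left(-2 - 8^{2}\right) - 126\right)^{2} = \left(\left(-2 - 64\right) - 126\right)^{2} = \left(-66 - 126\right)^{2} = \left(-192\right)^{2} = 36864$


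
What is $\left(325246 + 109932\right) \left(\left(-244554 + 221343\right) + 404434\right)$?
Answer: $165899862694$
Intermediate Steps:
$\left(325246 + 109932\right) \left(\left(-244554 + 221343\right) + 404434\right) = 435178 \left(-23211 + 404434\right) = 435178 \cdot 381223 = 165899862694$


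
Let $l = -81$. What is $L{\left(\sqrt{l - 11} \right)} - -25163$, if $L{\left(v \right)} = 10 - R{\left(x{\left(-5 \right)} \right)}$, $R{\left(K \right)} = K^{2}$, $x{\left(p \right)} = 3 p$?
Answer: $24948$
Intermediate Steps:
$L{\left(v \right)} = -215$ ($L{\left(v \right)} = 10 - \left(3 \left(-5\right)\right)^{2} = 10 - \left(-15\right)^{2} = 10 - 225 = -215$)
$L{\left(\sqrt{l - 11} \right)} - -25163 = -215 - -25163 = -215 + 25163 = 24948$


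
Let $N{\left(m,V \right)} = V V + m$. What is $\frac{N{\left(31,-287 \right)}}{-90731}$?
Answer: $- \frac{82400}{90731} \approx -0.90818$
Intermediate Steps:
$N{\left(m,V \right)} = m + V^{2}$ ($N{\left(m,V \right)} = V^{2} + m = m + V^{2}$)
$\frac{N{\left(31,-287 \right)}}{-90731} = \frac{31 + \left(-287\right)^{2}}{-90731} = \left(31 + 82369\right) \left(- \frac{1}{90731}\right) = 82400 \left(- \frac{1}{90731}\right) = - \frac{82400}{90731}$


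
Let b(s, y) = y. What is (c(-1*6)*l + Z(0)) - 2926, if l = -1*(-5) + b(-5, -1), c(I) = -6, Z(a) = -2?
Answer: -2952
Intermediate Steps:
l = 4 (l = -1*(-5) - 1 = 5 - 1 = 4)
(c(-1*6)*l + Z(0)) - 2926 = (-6*4 - 2) - 2926 = (-24 - 2) - 2926 = -26 - 2926 = -2952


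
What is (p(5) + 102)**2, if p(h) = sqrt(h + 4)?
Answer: 11025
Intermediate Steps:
p(h) = sqrt(4 + h)
(p(5) + 102)**2 = (sqrt(4 + 5) + 102)**2 = (sqrt(9) + 102)**2 = (3 + 102)**2 = 105**2 = 11025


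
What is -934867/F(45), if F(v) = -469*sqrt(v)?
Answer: 934867*sqrt(5)/7035 ≈ 297.15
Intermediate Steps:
-934867/F(45) = -934867*(-sqrt(5)/7035) = -(-934867)*sqrt(5)/7035 = 934867*sqrt(5)/7035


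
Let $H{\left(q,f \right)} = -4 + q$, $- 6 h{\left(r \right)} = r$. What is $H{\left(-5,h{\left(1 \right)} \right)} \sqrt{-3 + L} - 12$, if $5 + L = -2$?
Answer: $-12 - 9 i \sqrt{10} \approx -12.0 - 28.461 i$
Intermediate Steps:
$L = -7$ ($L = -5 - 2 = -7$)
$h{\left(r \right)} = - \frac{r}{6}$
$H{\left(-5,h{\left(1 \right)} \right)} \sqrt{-3 + L} - 12 = \left(-4 - 5\right) \sqrt{-3 - 7} - 12 = - 9 \sqrt{-10} - 12 = - 9 i \sqrt{10} - 12 = -12 - 9 i \sqrt{10}$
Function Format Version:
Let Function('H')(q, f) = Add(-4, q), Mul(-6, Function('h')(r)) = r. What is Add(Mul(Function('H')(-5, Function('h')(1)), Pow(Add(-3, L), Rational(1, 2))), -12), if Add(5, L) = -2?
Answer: Add(-12, Mul(-9, I, Pow(10, Rational(1, 2)))) ≈ Add(-12.000, Mul(-28.461, I))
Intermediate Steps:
L = -7 (L = Add(-5, -2) = -7)
Function('h')(r) = Mul(Rational(-1, 6), r)
Add(Mul(Function('H')(-5, Function('h')(1)), Pow(Add(-3, L), Rational(1, 2))), -12) = Add(Mul(Add(-4, -5), Pow(Add(-3, -7), Rational(1, 2))), -12) = Add(Mul(-9, Pow(-10, Rational(1, 2))), -12) = Add(Mul(-9, Mul(I, Pow(10, Rational(1, 2)))), -12) = Add(Mul(-9, I, Pow(10, Rational(1, 2))), -12) = Add(-12, Mul(-9, I, Pow(10, Rational(1, 2))))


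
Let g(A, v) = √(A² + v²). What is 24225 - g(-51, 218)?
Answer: 24225 - 5*√2005 ≈ 24001.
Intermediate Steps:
24225 - g(-51, 218) = 24225 - √((-51)² + 218²) = 24225 - √(2601 + 47524) = 24225 - √50125 = 24225 - 5*√2005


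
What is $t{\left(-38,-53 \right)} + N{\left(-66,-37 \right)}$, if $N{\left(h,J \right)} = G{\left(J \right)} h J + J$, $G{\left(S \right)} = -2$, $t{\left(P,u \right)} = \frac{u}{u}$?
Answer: $-4920$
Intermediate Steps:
$t{\left(P,u \right)} = 1$
$N{\left(h,J \right)} = J - 2 J h$ ($N{\left(h,J \right)} = - 2 h J + J = - 2 J h + J = J - 2 J h$)
$t{\left(-38,-53 \right)} + N{\left(-66,-37 \right)} = 1 - 37 \left(1 - -132\right) = 1 - 37 \left(1 + 132\right) = 1 - 4921 = -4920$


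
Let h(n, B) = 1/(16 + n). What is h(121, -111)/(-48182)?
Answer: -1/6600934 ≈ -1.5149e-7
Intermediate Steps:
h(121, -111)/(-48182) = 1/((16 + 121)*(-48182)) = -1/48182/137 = (1/137)*(-1/48182) = -1/6600934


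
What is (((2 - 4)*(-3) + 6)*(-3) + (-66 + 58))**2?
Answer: 1936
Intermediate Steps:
(((2 - 4)*(-3) + 6)*(-3) + (-66 + 58))**2 = ((-2*(-3) + 6)*(-3) - 8)**2 = ((6 + 6)*(-3) - 8)**2 = (12*(-3) - 8)**2 = (-36 - 8)**2 = (-44)**2 = 1936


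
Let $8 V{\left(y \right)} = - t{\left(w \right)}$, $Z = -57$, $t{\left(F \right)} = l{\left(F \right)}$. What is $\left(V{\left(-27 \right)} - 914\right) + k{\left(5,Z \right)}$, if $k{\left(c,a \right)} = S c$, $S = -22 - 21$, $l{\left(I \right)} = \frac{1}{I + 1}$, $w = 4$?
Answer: $- \frac{45161}{40} \approx -1129.0$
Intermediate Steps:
$l{\left(I \right)} = \frac{1}{1 + I}$
$t{\left(F \right)} = \frac{1}{1 + F}$
$S = -43$ ($S = -22 - 21 = -43$)
$k{\left(c,a \right)} = - 43 c$
$V{\left(y \right)} = - \frac{1}{40}$ ($V{\left(y \right)} = \frac{\left(-1\right) \frac{1}{1 + 4}}{8} = \frac{\left(-1\right) \frac{1}{5}}{8} = \frac{1}{8} \left(- \frac{1}{5}\right) = - \frac{1}{40}$)
$\left(V{\left(-27 \right)} - 914\right) + k{\left(5,Z \right)} = \left(- \frac{1}{40} - 914\right) - 215 = - \frac{36561}{40} - 215 = - \frac{45161}{40}$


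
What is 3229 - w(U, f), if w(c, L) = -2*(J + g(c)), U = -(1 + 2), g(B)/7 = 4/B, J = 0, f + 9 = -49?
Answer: 9631/3 ≈ 3210.3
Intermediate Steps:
f = -58 (f = -9 - 49 = -58)
g(B) = 28/B (g(B) = 7*(4/B) = 28/B)
U = -3 (U = -1*3 = -3)
w(c, L) = -56/c (w(c, L) = -2*(0 + 28/c) = -56/c)
3229 - w(U, f) = 3229 - (-56)/(-3) = 3229 - (-56)*(-1)/3 = 3229 - 1*56/3 = 3229 - 56/3 = 9631/3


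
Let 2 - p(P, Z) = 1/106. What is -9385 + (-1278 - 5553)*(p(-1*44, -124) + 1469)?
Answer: -1066118485/106 ≈ -1.0058e+7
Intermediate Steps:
p(P, Z) = 211/106 (p(P, Z) = 2 - 1/106 = 211/106)
-9385 + (-1278 - 5553)*(p(-1*44, -124) + 1469) = -9385 + (-1278 - 5553)*(211/106 + 1469) = -9385 - 6831*155925/106 = -9385 - 1065123675/106 = -1066118485/106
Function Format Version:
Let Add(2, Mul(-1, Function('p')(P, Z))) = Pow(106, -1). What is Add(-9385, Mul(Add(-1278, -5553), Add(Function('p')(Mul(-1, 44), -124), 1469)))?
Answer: Rational(-1066118485, 106) ≈ -1.0058e+7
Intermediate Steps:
Function('p')(P, Z) = Rational(211, 106) (Function('p')(P, Z) = Add(2, Mul(-1, Pow(106, -1))) = Add(2, Mul(-1, Rational(1, 106))) = Add(2, Rational(-1, 106)) = Rational(211, 106))
Add(-9385, Mul(Add(-1278, -5553), Add(Function('p')(Mul(-1, 44), -124), 1469))) = Add(-9385, Mul(Add(-1278, -5553), Add(Rational(211, 106), 1469))) = Add(-9385, Mul(-6831, Rational(155925, 106))) = Add(-9385, Rational(-1065123675, 106)) = Rational(-1066118485, 106)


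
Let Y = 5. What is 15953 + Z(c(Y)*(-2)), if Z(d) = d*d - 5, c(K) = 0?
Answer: 15948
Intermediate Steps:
Z(d) = -5 + d**2 (Z(d) = d**2 - 5 = -5 + d**2)
15953 + Z(c(Y)*(-2)) = 15953 + (-5 + (0*(-2))**2) = 15953 + (-5 + 0**2) = 15953 + (-5 + 0) = 15953 - 5 = 15948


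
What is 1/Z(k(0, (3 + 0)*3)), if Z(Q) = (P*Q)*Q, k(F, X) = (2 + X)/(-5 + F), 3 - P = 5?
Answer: -25/242 ≈ -0.10331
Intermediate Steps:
P = -2 (P = 3 - 1*5 = 3 - 5 = -2)
k(F, X) = (2 + X)/(-5 + F)
Z(Q) = -2*Q**2 (Z(Q) = (-2*Q)*Q = -2*Q**2)
1/Z(k(0, (3 + 0)*3)) = 1/(-2*(2 + (3 + 0)*3)**2/(-5 + 0)**2) = 1/(-2*(2 + 3*3)**2/25) = 1/(-2*(2 + 9)**2/25) = 1/(-2*(-1/5*11)**2) = 1/(-2*(-11/5)**2) = 1/(-2*121/25) = 1/(-242/25) = -25/242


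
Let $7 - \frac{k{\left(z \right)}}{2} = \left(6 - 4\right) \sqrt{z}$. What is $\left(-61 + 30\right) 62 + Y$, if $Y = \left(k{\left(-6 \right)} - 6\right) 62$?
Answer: $-1426 - 248 i \sqrt{6} \approx -1426.0 - 607.47 i$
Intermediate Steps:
$k{\left(z \right)} = 14 - 4 \sqrt{z}$ ($k{\left(z \right)} = 14 - 2 \left(6 - 4\right) \sqrt{z} = 14 - 2 \cdot 2 \sqrt{z} = 14 - 4 \sqrt{z}$)
$Y = 496 - 248 i \sqrt{6}$ ($Y = \left(\left(14 - 4 \sqrt{-6}\right) - 6\right) 62 = \left(\left(14 - 4 i \sqrt{6}\right) - 6\right) 62 = \left(8 - 4 i \sqrt{6}\right) 62 = 496 - 248 i \sqrt{6} \approx 496.0 - 607.47 i$)
$\left(-61 + 30\right) 62 + Y = \left(-61 + 30\right) 62 + \left(496 - 248 i \sqrt{6}\right) = \left(-31\right) 62 + \left(496 - 248 i \sqrt{6}\right) = -1922 + \left(496 - 248 i \sqrt{6}\right) = -1426 - 248 i \sqrt{6}$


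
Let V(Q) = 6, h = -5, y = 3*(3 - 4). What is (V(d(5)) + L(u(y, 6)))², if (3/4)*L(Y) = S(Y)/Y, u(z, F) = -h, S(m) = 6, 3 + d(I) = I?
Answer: 1444/25 ≈ 57.760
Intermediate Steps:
y = -3 (y = 3*(-1) = -3)
d(I) = -3 + I
u(z, F) = 5 (u(z, F) = -1*(-5) = 5)
L(Y) = 8/Y (L(Y) = 4*(6/Y)/3 = 8/Y)
(V(d(5)) + L(u(y, 6)))² = (6 + 8/5)² = (38/5)² = 1444/25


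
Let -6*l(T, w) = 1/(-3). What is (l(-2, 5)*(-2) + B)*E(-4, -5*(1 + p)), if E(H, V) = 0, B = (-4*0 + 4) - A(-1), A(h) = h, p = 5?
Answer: 0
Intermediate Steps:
l(T, w) = 1/18 (l(T, w) = -⅙/(-3) = -⅙*(-⅓) = 1/18)
B = 5 (B = (-4*0 + 4) - 1*(-1) = (0 + 4) + 1 = 4 + 1 = 5)
(l(-2, 5)*(-2) + B)*E(-4, -5*(1 + p)) = ((1/18)*(-2) + 5)*0 = (-⅑ + 5)*0 = (44/9)*0 = 0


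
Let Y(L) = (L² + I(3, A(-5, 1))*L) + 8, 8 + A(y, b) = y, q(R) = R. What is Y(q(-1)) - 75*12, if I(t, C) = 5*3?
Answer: -906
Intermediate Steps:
A(y, b) = -8 + y
I(t, C) = 15
Y(L) = 8 + L² + 15*L (Y(L) = (L² + 15*L) + 8 = 8 + L² + 15*L)
Y(q(-1)) - 75*12 = (8 + (-1)² + 15*(-1)) - 75*12 = (8 + 1 - 15) - 900 = -6 - 900 = -906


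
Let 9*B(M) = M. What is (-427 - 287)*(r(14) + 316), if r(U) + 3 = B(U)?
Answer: -673778/3 ≈ -2.2459e+5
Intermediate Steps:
B(M) = M/9
r(U) = -3 + U/9
(-427 - 287)*(r(14) + 316) = (-427 - 287)*((-3 + (1/9)*14) + 316) = -714*((-3 + 14/9) + 316) = -714*(-13/9 + 316) = -714*2831/9 = -673778/3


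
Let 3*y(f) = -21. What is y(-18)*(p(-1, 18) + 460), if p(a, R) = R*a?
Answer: -3094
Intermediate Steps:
y(f) = -7 (y(f) = (⅓)*(-21) = -7)
y(-18)*(p(-1, 18) + 460) = -7*(18*(-1) + 460) = -7*(-18 + 460) = -7*442 = -3094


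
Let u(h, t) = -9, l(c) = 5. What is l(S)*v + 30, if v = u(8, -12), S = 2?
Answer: -15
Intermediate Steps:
v = -9
l(S)*v + 30 = 5*(-9) + 30 = -45 + 30 = -15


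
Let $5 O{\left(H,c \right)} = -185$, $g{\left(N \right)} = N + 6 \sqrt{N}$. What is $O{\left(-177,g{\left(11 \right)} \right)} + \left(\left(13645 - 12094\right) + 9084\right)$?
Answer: $10598$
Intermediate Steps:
$O{\left(H,c \right)} = -37$ ($O{\left(H,c \right)} = \frac{1}{5} \left(-185\right) = -37$)
$O{\left(-177,g{\left(11 \right)} \right)} + \left(\left(13645 - 12094\right) + 9084\right) = -37 + \left(\left(13645 - 12094\right) + 9084\right) = -37 + \left(1551 + 9084\right) = -37 + 10635 = 10598$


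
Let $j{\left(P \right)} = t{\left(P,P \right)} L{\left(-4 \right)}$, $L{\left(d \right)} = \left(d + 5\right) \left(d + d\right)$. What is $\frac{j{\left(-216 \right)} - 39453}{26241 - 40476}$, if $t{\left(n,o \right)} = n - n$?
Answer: $\frac{13151}{4745} \approx 2.7715$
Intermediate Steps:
$L{\left(d \right)} = 2 d \left(5 + d\right)$ ($L{\left(d \right)} = \left(5 + d\right) 2 d = 2 d \left(5 + d\right)$)
$t{\left(n,o \right)} = 0$
$j{\left(P \right)} = 0$ ($j{\left(P \right)} = 0 \cdot 2 \left(-4\right) \left(5 - 4\right) = 0 \cdot 2 \left(-4\right) 1 = 0 \left(-8\right) = 0$)
$\frac{j{\left(-216 \right)} - 39453}{26241 - 40476} = \frac{0 - 39453}{26241 - 40476} = - \frac{39453}{-14235} = \left(-39453\right) \left(- \frac{1}{14235}\right) = \frac{13151}{4745}$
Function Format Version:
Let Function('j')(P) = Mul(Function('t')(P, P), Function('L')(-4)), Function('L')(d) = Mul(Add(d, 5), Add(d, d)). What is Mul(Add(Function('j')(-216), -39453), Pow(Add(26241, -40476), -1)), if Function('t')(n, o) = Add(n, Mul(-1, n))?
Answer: Rational(13151, 4745) ≈ 2.7715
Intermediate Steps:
Function('L')(d) = Mul(2, d, Add(5, d)) (Function('L')(d) = Mul(Add(5, d), Mul(2, d)) = Mul(2, d, Add(5, d)))
Function('t')(n, o) = 0
Function('j')(P) = 0 (Function('j')(P) = Mul(0, Mul(2, -4, Add(5, -4))) = Mul(0, Mul(2, -4, 1)) = Mul(0, -8) = 0)
Mul(Add(Function('j')(-216), -39453), Pow(Add(26241, -40476), -1)) = Mul(Add(0, -39453), Pow(Add(26241, -40476), -1)) = Mul(-39453, Pow(-14235, -1)) = Mul(-39453, Rational(-1, 14235)) = Rational(13151, 4745)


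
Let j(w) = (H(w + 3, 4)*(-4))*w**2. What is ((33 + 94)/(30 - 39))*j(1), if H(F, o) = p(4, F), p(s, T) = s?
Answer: 2032/9 ≈ 225.78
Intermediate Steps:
H(F, o) = 4
j(w) = -16*w**2 (j(w) = (4*(-4))*w**2 = -16*w**2)
((33 + 94)/(30 - 39))*j(1) = ((33 + 94)/(30 - 39))*(-16*1**2) = (127/(-9))*(-16*1) = (127*(-1/9))*(-16) = -127/9*(-16) = 2032/9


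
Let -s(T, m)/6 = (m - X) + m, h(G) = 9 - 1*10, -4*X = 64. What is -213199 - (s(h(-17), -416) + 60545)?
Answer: -278640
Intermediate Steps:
X = -16 (X = -¼*64 = -16)
h(G) = -1 (h(G) = 9 - 10 = -1)
s(T, m) = -96 - 12*m (s(T, m) = -6*((m - 1*(-16)) + m) = -6*((m + 16) + m) = -6*((16 + m) + m) = -6*(16 + 2*m) = -96 - 12*m)
-213199 - (s(h(-17), -416) + 60545) = -213199 - ((-96 - 12*(-416)) + 60545) = -213199 - ((-96 + 4992) + 60545) = -213199 - (4896 + 60545) = -213199 - 1*65441 = -213199 - 65441 = -278640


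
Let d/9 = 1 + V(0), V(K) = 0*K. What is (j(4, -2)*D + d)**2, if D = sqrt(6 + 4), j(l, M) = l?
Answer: 241 + 72*sqrt(10) ≈ 468.68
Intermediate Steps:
V(K) = 0
d = 9 (d = 9*(1 + 0) = 9*1 = 9)
D = sqrt(10) ≈ 3.1623
(j(4, -2)*D + d)**2 = (4*sqrt(10) + 9)**2 = (9 + 4*sqrt(10))**2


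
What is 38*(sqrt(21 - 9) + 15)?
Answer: 570 + 76*sqrt(3) ≈ 701.64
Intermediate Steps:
38*(sqrt(21 - 9) + 15) = 38*(sqrt(12) + 15) = 38*(2*sqrt(3) + 15) = 38*(15 + 2*sqrt(3)) = 570 + 76*sqrt(3)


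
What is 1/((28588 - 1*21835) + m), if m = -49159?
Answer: -1/42406 ≈ -2.3582e-5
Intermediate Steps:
1/((28588 - 1*21835) + m) = 1/((28588 - 1*21835) - 49159) = 1/((28588 - 21835) - 49159) = 1/(6753 - 49159) = 1/(-42406) = -1/42406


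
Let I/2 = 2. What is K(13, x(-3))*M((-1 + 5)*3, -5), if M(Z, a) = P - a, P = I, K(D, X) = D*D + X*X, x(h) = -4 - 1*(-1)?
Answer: 1602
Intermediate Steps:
I = 4 (I = 2*2 = 4)
x(h) = -3 (x(h) = -4 + 1 = -3)
K(D, X) = D² + X²
P = 4
M(Z, a) = 4 - a
K(13, x(-3))*M((-1 + 5)*3, -5) = (13² + (-3)²)*(4 - 1*(-5)) = (169 + 9)*(4 + 5) = 178*9 = 1602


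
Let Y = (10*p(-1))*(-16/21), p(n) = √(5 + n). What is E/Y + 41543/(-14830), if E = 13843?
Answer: -86488385/94912 ≈ -911.25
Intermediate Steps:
Y = -320/21 (Y = (10*√(5 - 1))*(-16/21) = (10*√4)*(-16*1/21) = (10*2)*(-16/21) = 20*(-16/21) = -320/21 ≈ -15.238)
E/Y + 41543/(-14830) = 13843/(-320/21) + 41543/(-14830) = 13843*(-21/320) + 41543*(-1/14830) = -290703/320 - 41543/14830 = -86488385/94912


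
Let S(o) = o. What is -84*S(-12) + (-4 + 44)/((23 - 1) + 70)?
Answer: 23194/23 ≈ 1008.4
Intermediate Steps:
-84*S(-12) + (-4 + 44)/((23 - 1) + 70) = -84*(-12) + (-4 + 44)/((23 - 1) + 70) = 1008 + 40/(22 + 70) = 1008 + 40/92 = 1008 + 40*(1/92) = 1008 + 10/23 = 23194/23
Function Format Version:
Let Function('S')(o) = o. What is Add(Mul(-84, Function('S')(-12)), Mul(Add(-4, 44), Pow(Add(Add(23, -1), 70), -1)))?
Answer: Rational(23194, 23) ≈ 1008.4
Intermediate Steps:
Add(Mul(-84, Function('S')(-12)), Mul(Add(-4, 44), Pow(Add(Add(23, -1), 70), -1))) = Add(Mul(-84, -12), Mul(Add(-4, 44), Pow(Add(Add(23, -1), 70), -1))) = Add(1008, Mul(40, Pow(Add(22, 70), -1))) = Add(1008, Mul(40, Pow(92, -1))) = Add(1008, Mul(40, Rational(1, 92))) = Add(1008, Rational(10, 23)) = Rational(23194, 23)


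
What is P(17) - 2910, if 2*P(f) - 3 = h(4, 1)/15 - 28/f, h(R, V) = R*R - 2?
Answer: -1483517/510 ≈ -2908.9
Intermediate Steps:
h(R, V) = -2 + R**2 (h(R, V) = R**2 - 2 = -2 + R**2)
P(f) = 59/30 - 14/f (P(f) = 3/2 + ((-2 + 4**2)/15 - 28/f)/2 = 3/2 + ((-2 + 16)*(1/15) - 28/f)/2 = 3/2 + (14*(1/15) - 28/f)/2 = 3/2 + (14/15 - 28/f)/2 = 3/2 + (7/15 - 14/f) = 59/30 - 14/f)
P(17) - 2910 = (59/30 - 14/17) - 2910 = 583/510 - 2910 = -1483517/510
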